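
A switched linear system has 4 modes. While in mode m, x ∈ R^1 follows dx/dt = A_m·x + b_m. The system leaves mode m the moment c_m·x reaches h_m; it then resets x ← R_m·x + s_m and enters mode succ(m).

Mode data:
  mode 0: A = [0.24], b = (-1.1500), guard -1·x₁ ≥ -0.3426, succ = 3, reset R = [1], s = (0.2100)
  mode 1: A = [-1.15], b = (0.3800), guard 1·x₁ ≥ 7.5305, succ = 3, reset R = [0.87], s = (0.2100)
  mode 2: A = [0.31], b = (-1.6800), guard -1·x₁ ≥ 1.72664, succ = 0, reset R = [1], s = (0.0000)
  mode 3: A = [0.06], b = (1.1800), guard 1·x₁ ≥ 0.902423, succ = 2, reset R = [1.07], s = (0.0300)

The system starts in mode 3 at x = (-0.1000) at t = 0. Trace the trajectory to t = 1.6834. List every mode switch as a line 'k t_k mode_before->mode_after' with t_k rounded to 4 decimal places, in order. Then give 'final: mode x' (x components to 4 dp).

1 0.8327 3->2
final: 2 -0.3393

Mode 3: guard c·x = 0.9024 hit at Δt = 0.8327 (t = 0.8327), x⁻ = (0.9024) → reset → x⁺ = (0.9956), jump to mode 2
Mode 2: flow for 0.8507 to horizon, guard not reached → x = (-0.3393)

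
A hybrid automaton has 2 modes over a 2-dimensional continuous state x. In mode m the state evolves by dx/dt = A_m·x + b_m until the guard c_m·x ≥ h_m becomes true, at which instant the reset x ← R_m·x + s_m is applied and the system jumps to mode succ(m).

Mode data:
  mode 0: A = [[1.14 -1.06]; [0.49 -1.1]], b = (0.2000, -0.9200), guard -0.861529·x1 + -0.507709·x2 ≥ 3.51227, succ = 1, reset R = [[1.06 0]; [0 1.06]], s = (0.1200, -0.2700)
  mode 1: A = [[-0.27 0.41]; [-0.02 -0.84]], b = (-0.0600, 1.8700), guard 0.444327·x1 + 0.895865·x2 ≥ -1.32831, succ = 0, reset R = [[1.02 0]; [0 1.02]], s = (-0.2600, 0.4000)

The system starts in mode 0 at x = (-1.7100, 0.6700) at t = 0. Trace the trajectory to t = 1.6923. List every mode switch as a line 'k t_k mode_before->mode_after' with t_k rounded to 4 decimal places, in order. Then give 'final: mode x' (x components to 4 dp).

Mode 0: guard c·x = 3.5123 hit at Δt = 0.7078 (t = 0.7078), x⁻ = (-3.6020, -0.8057) → reset → x⁺ = (-3.6981, -1.1240), jump to mode 1
Mode 1: guard c·x = -1.3283 hit at Δt = 0.5550 (t = 1.2628), x⁻ = (-3.3028, 0.1554) → reset → x⁺ = (-3.6289, 0.5585), jump to mode 0
Mode 0: guard c·x = 3.5123 hit at Δt = 0.1188 (t = 1.3816), x⁻ = (-4.1796, 0.1744) → reset → x⁺ = (-4.3103, -0.0851), jump to mode 1
Mode 1: flow for 0.3107 to horizon, guard not reached → x = (-3.9560, 0.4684)

1 0.7078 0->1
2 1.2628 1->0
3 1.3816 0->1
final: 1 -3.9560 0.4684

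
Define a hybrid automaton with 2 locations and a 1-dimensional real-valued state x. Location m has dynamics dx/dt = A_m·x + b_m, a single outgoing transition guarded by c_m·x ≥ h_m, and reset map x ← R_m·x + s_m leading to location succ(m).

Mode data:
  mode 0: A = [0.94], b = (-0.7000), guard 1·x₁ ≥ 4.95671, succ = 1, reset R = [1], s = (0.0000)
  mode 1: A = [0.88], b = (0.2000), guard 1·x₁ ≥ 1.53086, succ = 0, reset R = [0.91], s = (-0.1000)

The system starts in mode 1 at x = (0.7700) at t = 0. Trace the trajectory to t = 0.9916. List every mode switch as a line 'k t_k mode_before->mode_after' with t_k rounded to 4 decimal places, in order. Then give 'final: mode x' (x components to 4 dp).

1 0.6443 1->0
final: 0 1.5048

Mode 1: guard c·x = 1.5309 hit at Δt = 0.6443 (t = 0.6443), x⁻ = (1.5309) → reset → x⁺ = (1.2931), jump to mode 0
Mode 0: flow for 0.3473 to horizon, guard not reached → x = (1.5048)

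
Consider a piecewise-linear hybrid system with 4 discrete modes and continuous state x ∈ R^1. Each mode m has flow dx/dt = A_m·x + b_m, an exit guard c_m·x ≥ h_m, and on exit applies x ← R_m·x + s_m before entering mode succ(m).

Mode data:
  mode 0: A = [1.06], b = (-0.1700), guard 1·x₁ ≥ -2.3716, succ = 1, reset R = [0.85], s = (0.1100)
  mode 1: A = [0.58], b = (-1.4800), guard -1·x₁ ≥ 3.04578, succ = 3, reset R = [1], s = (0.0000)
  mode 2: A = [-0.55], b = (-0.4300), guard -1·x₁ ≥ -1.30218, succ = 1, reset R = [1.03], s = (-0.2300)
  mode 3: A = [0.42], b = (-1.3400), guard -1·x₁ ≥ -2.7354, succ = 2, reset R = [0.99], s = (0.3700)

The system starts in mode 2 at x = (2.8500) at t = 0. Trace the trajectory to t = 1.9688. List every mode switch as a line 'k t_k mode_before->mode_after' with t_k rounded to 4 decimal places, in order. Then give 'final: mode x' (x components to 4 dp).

Mode 2: guard c·x = -1.3022 hit at Δt = 1.0099 (t = 1.0099), x⁻ = (1.3022) → reset → x⁺ = (1.1112), jump to mode 1
Mode 1: flow for 0.9589 to horizon, guard not reached → x = (0.0396)

1 1.0099 2->1
final: 1 0.0396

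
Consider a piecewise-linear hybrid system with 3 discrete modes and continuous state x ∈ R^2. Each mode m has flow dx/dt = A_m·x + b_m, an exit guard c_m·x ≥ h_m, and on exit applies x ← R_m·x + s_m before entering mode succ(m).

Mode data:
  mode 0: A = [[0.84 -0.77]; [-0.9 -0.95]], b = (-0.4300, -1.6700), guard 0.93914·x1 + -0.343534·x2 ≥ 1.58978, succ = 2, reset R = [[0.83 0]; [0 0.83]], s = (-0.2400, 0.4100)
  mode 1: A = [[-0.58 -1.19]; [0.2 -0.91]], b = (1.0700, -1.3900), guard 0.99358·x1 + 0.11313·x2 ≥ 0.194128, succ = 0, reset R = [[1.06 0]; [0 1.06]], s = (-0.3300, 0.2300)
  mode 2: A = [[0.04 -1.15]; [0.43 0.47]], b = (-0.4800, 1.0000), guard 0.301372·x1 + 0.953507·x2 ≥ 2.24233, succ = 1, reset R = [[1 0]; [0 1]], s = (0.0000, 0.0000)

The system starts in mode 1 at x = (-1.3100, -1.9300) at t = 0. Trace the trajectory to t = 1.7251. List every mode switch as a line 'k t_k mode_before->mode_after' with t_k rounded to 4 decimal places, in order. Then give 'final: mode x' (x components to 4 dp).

1 0.4828 1->0
2 1.1311 0->2
final: 2 0.9675 -0.6845

Mode 1: guard c·x = 0.1941 hit at Δt = 0.4828 (t = 0.4828), x⁻ = (0.4019, -1.8139) → reset → x⁺ = (0.0960, -1.6928), jump to mode 0
Mode 0: guard c·x = 1.5898 hit at Δt = 0.6483 (t = 1.1311), x⁻ = (0.9780, -1.9542) → reset → x⁺ = (0.5717, -1.2120), jump to mode 2
Mode 2: flow for 0.5940 to horizon, guard not reached → x = (0.9675, -0.6845)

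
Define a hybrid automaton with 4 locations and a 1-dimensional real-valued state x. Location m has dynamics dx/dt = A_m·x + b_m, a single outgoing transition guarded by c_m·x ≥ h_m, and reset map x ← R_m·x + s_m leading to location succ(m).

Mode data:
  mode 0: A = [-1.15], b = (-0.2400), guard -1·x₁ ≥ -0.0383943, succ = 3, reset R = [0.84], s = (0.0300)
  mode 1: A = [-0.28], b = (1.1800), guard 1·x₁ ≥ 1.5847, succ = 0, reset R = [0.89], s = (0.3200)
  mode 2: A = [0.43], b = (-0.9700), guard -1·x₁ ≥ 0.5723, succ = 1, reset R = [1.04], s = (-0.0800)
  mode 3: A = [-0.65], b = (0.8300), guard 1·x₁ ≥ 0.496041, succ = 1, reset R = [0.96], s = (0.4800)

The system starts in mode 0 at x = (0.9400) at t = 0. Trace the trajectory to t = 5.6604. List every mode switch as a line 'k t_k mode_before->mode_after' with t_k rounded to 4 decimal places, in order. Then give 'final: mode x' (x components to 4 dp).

1 1.3362 0->3
2 2.0159 3->1
3 2.7813 1->0
4 4.5728 0->3
5 5.2525 3->1
final: 1 1.3078

Mode 0: guard c·x = -0.0384 hit at Δt = 1.3362 (t = 1.3362), x⁻ = (0.0384) → reset → x⁺ = (0.0623), jump to mode 3
Mode 3: guard c·x = 0.4960 hit at Δt = 0.6797 (t = 2.0159), x⁻ = (0.4960) → reset → x⁺ = (0.9562), jump to mode 1
Mode 1: guard c·x = 1.5847 hit at Δt = 0.7654 (t = 2.7813), x⁻ = (1.5847) → reset → x⁺ = (1.7304), jump to mode 0
Mode 0: guard c·x = -0.0384 hit at Δt = 1.7915 (t = 4.5728), x⁻ = (0.0384) → reset → x⁺ = (0.0623), jump to mode 3
Mode 3: guard c·x = 0.4960 hit at Δt = 0.6797 (t = 5.2525), x⁻ = (0.4960) → reset → x⁺ = (0.9562), jump to mode 1
Mode 1: flow for 0.4079 to horizon, guard not reached → x = (1.3078)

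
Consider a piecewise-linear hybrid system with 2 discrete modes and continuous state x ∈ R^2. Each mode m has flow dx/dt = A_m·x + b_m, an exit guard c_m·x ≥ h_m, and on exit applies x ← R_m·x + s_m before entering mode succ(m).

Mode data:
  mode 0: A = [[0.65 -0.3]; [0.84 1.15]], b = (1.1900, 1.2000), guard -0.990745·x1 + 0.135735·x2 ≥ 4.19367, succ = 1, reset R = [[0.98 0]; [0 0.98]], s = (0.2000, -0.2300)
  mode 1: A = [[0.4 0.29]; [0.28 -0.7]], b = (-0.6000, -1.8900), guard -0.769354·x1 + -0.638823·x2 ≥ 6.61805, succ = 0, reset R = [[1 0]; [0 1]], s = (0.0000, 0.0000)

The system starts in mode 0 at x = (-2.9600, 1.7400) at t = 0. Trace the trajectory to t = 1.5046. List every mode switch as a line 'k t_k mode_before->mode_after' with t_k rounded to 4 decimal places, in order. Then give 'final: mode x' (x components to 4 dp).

Mode 0: guard c·x = 4.1937 hit at Δt = 0.6138 (t = 0.6138), x⁻ = (-3.9481, 2.0786) → reset → x⁺ = (-3.6691, 1.8070), jump to mode 1
Mode 1: flow for 0.8908 to horizon, guard not reached → x = (-5.7879, -1.1586)

1 0.6138 0->1
final: 1 -5.7879 -1.1586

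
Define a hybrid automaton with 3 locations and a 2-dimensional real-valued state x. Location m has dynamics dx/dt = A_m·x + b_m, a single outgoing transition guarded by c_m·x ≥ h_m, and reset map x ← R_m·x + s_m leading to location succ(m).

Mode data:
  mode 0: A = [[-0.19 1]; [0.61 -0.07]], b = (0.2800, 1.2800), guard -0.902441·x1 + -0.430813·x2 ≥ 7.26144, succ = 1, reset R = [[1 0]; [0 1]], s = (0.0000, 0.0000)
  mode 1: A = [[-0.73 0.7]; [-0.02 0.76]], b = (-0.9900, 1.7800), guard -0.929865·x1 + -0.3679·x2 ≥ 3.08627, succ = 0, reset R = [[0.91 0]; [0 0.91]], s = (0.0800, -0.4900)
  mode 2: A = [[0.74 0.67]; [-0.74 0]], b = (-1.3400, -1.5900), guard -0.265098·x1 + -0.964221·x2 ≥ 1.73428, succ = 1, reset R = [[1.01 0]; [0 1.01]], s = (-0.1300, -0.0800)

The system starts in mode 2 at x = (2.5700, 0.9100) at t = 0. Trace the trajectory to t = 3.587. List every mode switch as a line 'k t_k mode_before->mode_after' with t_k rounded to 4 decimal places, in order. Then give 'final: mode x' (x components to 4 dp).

Mode 2: guard c·x = 1.7343 hit at Δt = 0.9399 (t = 0.9399), x⁻ = (2.7764, -2.5620) → reset → x⁺ = (2.6741, -2.6676), jump to mode 1
Mode 1: guard c·x = 3.0863 hit at Δt = 1.5160 (t = 2.4559), x⁻ = (-1.9752, -3.3966) → reset → x⁺ = (-1.7174, -3.5809), jump to mode 0
Mode 0: flow for 1.1311 to horizon, guard not reached → x = (-4.8471, -4.1106)

1 0.9399 2->1
2 2.4559 1->0
final: 0 -4.8471 -4.1106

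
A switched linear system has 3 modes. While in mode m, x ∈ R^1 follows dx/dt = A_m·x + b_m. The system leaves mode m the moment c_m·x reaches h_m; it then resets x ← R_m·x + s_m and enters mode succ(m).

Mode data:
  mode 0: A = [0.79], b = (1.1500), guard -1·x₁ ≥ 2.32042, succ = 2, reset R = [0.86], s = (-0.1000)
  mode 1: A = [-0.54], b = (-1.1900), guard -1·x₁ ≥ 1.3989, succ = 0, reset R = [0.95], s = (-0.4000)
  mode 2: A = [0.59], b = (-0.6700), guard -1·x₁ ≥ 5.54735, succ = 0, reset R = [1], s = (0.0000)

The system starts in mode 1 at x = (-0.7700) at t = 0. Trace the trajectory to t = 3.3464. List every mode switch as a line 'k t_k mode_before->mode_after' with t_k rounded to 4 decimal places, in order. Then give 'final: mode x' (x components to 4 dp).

Mode 1: guard c·x = 1.3989 hit at Δt = 1.0693 (t = 1.0693), x⁻ = (-1.3989) → reset → x⁺ = (-1.7290), jump to mode 0
Mode 0: guard c·x = 2.3204 hit at Δt = 1.4582 (t = 2.5275), x⁻ = (-2.3204) → reset → x⁺ = (-2.0956), jump to mode 2
Mode 2: flow for 0.8189 to horizon, guard not reached → x = (-4.1026)

1 1.0693 1->0
2 2.5275 0->2
final: 2 -4.1026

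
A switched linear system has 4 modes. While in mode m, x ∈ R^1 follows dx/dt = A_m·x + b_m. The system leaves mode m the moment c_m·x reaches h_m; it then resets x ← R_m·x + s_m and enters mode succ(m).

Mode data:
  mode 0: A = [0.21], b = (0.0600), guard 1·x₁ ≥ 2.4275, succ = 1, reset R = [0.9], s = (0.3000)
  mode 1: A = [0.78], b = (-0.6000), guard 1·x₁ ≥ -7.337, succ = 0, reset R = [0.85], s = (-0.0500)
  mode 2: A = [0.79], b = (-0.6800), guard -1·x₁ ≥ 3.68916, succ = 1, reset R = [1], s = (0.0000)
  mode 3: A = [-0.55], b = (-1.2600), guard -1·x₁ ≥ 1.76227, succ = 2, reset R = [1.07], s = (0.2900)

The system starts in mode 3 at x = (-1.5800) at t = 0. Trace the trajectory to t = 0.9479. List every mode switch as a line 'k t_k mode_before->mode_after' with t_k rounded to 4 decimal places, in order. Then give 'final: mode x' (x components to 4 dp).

Mode 3: guard c·x = 1.7623 hit at Δt = 0.5386 (t = 0.5386), x⁻ = (-1.7623) → reset → x⁺ = (-1.5956), jump to mode 2
Mode 2: flow for 0.4093 to horizon, guard not reached → x = (-2.5333)

1 0.5386 3->2
final: 2 -2.5333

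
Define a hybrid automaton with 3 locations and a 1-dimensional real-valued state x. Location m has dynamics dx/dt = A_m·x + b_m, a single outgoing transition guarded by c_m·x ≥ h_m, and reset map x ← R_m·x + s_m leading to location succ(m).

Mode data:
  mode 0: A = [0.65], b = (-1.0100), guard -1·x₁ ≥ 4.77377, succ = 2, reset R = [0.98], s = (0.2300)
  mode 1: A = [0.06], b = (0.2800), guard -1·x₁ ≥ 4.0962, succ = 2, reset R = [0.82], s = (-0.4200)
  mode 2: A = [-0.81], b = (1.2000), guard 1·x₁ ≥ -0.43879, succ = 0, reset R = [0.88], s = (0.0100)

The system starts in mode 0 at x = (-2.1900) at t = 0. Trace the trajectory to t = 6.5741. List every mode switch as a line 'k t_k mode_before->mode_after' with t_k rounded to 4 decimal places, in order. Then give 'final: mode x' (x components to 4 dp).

Mode 0: guard c·x = 4.7738 hit at Δt = 0.8074 (t = 0.8074), x⁻ = (-4.7738) → reset → x⁺ = (-4.4483), jump to mode 2
Mode 2: guard c·x = -0.4388 hit at Δt = 1.3920 (t = 2.1994), x⁻ = (-0.4388) → reset → x⁺ = (-0.3761), jump to mode 0
Mode 0: guard c·x = 4.7738 hit at Δt = 1.8268 (t = 4.0262), x⁻ = (-4.7738) → reset → x⁺ = (-4.4483), jump to mode 2
Mode 2: guard c·x = -0.4388 hit at Δt = 1.3920 (t = 5.4182), x⁻ = (-0.4388) → reset → x⁺ = (-0.3761), jump to mode 0
Mode 0: flow for 1.1559 to horizon, guard not reached → x = (-2.5374)

1 0.8074 0->2
2 2.1994 2->0
3 4.0262 0->2
4 5.4182 2->0
final: 0 -2.5374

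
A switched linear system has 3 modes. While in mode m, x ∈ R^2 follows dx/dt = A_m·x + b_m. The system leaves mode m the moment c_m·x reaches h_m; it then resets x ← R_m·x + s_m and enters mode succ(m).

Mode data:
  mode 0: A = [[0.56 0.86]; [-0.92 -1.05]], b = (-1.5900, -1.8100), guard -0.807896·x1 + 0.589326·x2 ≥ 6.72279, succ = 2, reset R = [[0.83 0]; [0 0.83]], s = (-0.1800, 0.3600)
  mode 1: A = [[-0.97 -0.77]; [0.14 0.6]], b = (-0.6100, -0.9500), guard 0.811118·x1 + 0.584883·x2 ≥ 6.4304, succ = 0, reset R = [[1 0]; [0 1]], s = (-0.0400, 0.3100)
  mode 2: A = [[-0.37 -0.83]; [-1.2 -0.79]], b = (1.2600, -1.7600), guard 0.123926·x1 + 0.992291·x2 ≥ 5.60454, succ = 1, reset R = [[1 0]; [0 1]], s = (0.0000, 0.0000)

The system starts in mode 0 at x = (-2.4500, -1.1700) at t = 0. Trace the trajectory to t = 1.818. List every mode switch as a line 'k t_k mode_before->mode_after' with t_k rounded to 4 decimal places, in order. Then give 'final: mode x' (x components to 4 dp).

1 1.1216 0->2
final: 2 -5.4001 3.6489

Mode 0: guard c·x = 6.7228 hit at Δt = 1.1216 (t = 1.1216), x⁻ = (-7.1420, 1.6167) → reset → x⁺ = (-6.1079, 1.7019), jump to mode 2
Mode 2: flow for 0.6964 to horizon, guard not reached → x = (-5.4001, 3.6489)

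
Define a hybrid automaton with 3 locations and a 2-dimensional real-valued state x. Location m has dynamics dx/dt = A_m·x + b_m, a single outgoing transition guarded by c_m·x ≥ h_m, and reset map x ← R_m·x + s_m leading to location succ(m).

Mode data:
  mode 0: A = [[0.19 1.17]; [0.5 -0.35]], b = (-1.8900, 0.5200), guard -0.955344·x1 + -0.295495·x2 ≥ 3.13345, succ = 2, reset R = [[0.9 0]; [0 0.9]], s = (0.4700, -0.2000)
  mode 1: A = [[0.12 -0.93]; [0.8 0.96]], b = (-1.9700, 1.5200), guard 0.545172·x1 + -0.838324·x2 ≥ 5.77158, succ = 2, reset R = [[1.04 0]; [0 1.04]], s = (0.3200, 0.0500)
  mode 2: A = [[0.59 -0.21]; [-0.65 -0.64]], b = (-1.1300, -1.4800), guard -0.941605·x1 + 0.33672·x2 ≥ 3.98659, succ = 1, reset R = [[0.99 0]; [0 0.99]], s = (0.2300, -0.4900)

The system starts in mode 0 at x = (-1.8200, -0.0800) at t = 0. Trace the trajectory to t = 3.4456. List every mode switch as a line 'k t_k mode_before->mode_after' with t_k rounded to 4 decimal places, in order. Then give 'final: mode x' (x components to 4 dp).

Mode 0: guard c·x = 3.1334 hit at Δt = 0.5109 (t = 0.5109), x⁻ = (-3.1550, -0.4038) → reset → x⁺ = (-2.3695, -0.5635), jump to mode 2
Mode 2: guard c·x = 3.9866 hit at Δt = 0.6309 (t = 1.1418), x⁻ = (-4.2442, -0.0291) → reset → x⁺ = (-3.9718, -0.5188), jump to mode 1
Mode 1: guard c·x = 5.7716 hit at Δt = 1.4902 (t = 2.6320), x⁻ = (-2.5442, -8.5392) → reset → x⁺ = (-2.3259, -8.8307), jump to mode 2
Mode 2: flow for 0.8136 to horizon, guard not reached → x = (-3.4124, -5.0228)

1 0.5109 0->2
2 1.1418 2->1
3 2.6320 1->2
final: 2 -3.4124 -5.0228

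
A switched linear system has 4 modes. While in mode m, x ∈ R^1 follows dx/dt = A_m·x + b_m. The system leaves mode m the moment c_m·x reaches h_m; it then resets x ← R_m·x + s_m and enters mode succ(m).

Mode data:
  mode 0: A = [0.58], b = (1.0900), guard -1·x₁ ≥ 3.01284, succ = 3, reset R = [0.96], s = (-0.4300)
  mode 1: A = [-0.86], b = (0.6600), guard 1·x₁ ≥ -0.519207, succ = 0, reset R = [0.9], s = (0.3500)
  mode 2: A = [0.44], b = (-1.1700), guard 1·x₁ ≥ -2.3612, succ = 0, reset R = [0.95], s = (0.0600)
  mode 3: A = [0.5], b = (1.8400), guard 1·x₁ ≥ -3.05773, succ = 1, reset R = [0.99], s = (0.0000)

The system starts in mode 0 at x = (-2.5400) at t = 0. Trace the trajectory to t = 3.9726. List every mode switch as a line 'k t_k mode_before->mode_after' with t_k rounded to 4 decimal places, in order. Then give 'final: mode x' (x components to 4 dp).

Mode 0: guard c·x = 3.0128 hit at Δt = 0.9307 (t = 0.9307), x⁻ = (-3.0128) → reset → x⁺ = (-3.3223), jump to mode 3
Mode 3: guard c·x = -3.0577 hit at Δt = 1.1075 (t = 2.0382), x⁻ = (-3.0577) → reset → x⁺ = (-3.0272), jump to mode 1
Mode 1: guard c·x = -0.5192 hit at Δt = 1.2576 (t = 3.2958), x⁻ = (-0.5192) → reset → x⁺ = (-0.1173), jump to mode 0
Mode 0: flow for 0.6768 to horizon, guard not reached → x = (0.7298)

1 0.9307 0->3
2 2.0382 3->1
3 3.2958 1->0
final: 0 0.7298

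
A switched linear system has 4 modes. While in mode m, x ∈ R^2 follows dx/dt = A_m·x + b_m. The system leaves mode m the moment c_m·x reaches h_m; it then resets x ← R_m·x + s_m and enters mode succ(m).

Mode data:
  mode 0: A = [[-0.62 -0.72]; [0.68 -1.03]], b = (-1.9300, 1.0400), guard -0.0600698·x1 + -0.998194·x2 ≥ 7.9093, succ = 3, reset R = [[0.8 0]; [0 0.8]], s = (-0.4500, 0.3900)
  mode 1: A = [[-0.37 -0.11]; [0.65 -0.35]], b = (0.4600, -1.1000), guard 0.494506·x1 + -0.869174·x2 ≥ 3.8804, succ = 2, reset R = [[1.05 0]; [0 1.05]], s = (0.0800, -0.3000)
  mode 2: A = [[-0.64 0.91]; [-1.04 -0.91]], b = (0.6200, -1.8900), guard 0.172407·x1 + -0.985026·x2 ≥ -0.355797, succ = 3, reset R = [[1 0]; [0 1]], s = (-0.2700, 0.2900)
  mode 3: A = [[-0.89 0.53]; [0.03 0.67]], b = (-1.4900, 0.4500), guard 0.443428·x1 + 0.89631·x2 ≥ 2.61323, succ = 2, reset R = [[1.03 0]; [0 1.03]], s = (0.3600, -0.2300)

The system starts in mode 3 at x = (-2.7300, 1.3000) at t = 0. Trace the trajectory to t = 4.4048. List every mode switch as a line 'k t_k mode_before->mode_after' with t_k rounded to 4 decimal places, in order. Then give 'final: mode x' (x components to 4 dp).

Mode 3: guard c·x = 2.6132 hit at Δt = 1.1464 (t = 1.1464), x⁻ = (-1.1303, 3.4747) → reset → x⁺ = (-0.8042, 3.3490), jump to mode 2
Mode 2: guard c·x = -0.3558 hit at Δt = 0.7438 (t = 1.8902), x⁻ = (0.8114, 0.5032) → reset → x⁺ = (0.5414, 0.7932), jump to mode 3
Mode 3: guard c·x = 2.6132 hit at Δt = 1.3765 (t = 3.2667), x⁻ = (-0.1991, 3.0140) → reset → x⁺ = (0.1550, 2.8744), jump to mode 2
Mode 2: guard c·x = -0.3558 hit at Δt = 0.5576 (t = 3.8243), x⁻ = (1.0769, 0.5497) → reset → x⁺ = (0.8069, 0.8397), jump to mode 3
Mode 3: flow for 0.5805 to horizon, guard not reached → x = (0.0971, 1.5672)

1 1.1464 3->2
2 1.8902 2->3
3 3.2667 3->2
4 3.8243 2->3
final: 3 0.0971 1.5672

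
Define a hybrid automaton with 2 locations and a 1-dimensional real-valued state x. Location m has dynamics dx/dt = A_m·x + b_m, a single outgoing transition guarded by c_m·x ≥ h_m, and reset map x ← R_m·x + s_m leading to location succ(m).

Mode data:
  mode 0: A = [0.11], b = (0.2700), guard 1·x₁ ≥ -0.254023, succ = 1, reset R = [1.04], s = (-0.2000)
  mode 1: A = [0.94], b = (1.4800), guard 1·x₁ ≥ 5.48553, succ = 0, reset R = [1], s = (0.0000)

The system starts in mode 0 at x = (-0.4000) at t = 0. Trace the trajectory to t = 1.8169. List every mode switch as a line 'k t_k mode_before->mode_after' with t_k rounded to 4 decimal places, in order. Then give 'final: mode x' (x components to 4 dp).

Mode 0: guard c·x = -0.2540 hit at Δt = 0.6240 (t = 0.6240), x⁻ = (-0.2540) → reset → x⁺ = (-0.4642), jump to mode 1
Mode 1: flow for 1.1929 to horizon, guard not reached → x = (1.8329)

1 0.6240 0->1
final: 1 1.8329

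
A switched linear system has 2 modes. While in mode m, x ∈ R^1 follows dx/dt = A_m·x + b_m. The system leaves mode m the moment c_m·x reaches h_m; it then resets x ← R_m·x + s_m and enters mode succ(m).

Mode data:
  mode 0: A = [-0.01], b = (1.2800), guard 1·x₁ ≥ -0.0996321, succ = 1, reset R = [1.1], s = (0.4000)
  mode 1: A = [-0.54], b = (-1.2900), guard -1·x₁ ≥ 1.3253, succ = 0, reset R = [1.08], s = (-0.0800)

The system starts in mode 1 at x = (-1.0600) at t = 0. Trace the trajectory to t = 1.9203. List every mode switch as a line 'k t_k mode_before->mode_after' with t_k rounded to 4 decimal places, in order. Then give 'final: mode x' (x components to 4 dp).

Mode 1: guard c·x = 1.3253 hit at Δt = 0.4124 (t = 0.4124), x⁻ = (-1.3253) → reset → x⁺ = (-1.5113), jump to mode 0
Mode 0: guard c·x = -0.0996 hit at Δt = 1.0960 (t = 1.5084), x⁻ = (-0.0996) → reset → x⁺ = (0.2904), jump to mode 1
Mode 1: flow for 0.4119 to horizon, guard not reached → x = (-0.2439)

1 0.4124 1->0
2 1.5084 0->1
final: 1 -0.2439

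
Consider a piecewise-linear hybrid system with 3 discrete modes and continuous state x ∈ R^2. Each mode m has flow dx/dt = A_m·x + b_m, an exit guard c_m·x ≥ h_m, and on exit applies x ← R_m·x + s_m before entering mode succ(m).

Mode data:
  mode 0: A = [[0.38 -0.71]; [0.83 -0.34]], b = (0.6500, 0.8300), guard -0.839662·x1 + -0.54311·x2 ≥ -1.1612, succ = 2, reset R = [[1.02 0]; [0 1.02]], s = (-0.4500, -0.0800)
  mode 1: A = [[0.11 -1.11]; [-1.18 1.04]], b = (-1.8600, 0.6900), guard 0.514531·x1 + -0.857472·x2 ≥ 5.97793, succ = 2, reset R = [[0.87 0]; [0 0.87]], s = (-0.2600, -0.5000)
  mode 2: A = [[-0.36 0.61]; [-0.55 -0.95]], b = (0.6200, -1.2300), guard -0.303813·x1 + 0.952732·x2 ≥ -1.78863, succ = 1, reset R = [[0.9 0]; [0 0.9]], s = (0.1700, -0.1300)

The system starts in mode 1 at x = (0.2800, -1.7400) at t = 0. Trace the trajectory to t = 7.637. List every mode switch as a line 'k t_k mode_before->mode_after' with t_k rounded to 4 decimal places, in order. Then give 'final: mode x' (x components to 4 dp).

1 1.0935 1->2
2 2.6578 2->1
3 3.9582 1->2
4 5.4314 2->1
5 6.7860 1->2
final: 2 -0.5358 -3.2665

Mode 1: guard c·x = 5.9779 hit at Δt = 1.0935 (t = 1.0935), x⁻ = (2.1827, -5.6619) → reset → x⁺ = (1.6389, -5.4258), jump to mode 2
Mode 2: guard c·x = -1.7886 hit at Δt = 1.5643 (t = 2.6578), x⁻ = (-0.7971, -2.1315) → reset → x⁺ = (-0.5474, -2.0484), jump to mode 1
Mode 1: guard c·x = 5.9779 hit at Δt = 1.3004 (t = 3.9582), x⁻ = (1.8125, -5.8840) → reset → x⁺ = (1.3169, -5.6191), jump to mode 2
Mode 2: guard c·x = -1.7886 hit at Δt = 1.4732 (t = 5.4314), x⁻ = (-0.9575, -2.1827) → reset → x⁺ = (-0.6918, -2.0944), jump to mode 1
Mode 1: guard c·x = 5.9779 hit at Δt = 1.3547 (t = 6.7860), x⁻ = (1.7586, -5.9163) → reset → x⁺ = (1.2699, -5.6472), jump to mode 2
Mode 2: flow for 0.8510 to horizon, guard not reached → x = (-0.5358, -3.2665)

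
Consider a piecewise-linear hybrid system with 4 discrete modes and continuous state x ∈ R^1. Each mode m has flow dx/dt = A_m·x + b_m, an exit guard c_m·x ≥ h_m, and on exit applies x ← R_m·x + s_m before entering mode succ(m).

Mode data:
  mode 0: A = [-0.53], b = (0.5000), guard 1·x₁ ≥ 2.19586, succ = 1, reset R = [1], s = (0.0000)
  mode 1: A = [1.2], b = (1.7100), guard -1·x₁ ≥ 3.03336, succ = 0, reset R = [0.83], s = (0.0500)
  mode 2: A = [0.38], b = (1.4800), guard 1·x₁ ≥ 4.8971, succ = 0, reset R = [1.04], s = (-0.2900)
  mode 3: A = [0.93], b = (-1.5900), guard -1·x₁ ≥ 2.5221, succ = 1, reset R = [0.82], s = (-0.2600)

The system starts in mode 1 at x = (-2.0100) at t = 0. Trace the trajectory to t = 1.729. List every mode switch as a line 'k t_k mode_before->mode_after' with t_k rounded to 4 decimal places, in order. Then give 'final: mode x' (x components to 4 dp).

Mode 1: guard c·x = 3.0334 hit at Δt = 0.8428 (t = 0.8428), x⁻ = (-3.0334) → reset → x⁺ = (-2.4677), jump to mode 0
Mode 0: flow for 0.8862 to horizon, guard not reached → x = (-1.1892)

1 0.8428 1->0
final: 0 -1.1892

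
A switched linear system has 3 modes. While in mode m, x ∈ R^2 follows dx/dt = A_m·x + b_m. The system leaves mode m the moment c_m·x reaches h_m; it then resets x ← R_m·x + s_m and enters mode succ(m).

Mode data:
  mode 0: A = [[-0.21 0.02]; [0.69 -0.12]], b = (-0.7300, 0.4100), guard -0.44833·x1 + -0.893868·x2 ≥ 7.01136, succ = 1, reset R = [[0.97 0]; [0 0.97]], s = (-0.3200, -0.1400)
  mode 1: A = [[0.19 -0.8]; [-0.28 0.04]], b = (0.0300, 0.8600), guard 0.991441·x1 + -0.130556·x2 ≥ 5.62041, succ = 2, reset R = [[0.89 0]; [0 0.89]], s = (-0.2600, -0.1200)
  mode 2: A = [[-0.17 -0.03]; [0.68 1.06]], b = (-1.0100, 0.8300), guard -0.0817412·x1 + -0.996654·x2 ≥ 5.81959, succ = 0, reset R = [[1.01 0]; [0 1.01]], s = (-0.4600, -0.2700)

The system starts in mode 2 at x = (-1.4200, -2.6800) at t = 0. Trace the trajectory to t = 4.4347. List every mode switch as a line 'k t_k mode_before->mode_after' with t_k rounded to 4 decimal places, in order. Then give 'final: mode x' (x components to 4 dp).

Mode 2: guard c·x = 5.8196 hit at Δt = 0.6667 (t = 0.6667), x⁻ = (-1.8284, -5.6892) → reset → x⁺ = (-2.3067, -6.0161), jump to mode 0
Mode 0: guard c·x = 7.0114 hit at Δt = 0.9425 (t = 1.6092), x⁻ = (-2.6239, -6.5278) → reset → x⁺ = (-2.8652, -6.4720), jump to mode 1
Mode 1: guard c·x = 5.6204 hit at Δt = 1.5789 (t = 3.1881), x⁻ = (4.8948, -5.8785) → reset → x⁺ = (4.0964, -5.3519), jump to mode 2
Mode 2: guard c·x = 5.8196 hit at Δt = 0.3025 (t = 3.4906), x⁻ = (3.6439, -6.1380) → reset → x⁺ = (3.2204, -6.4694), jump to mode 0
Mode 0: flow for 0.9441 to horizon, guard not reached → x = (1.9300, -3.8475)

1 0.6667 2->0
2 1.6092 0->1
3 3.1881 1->2
4 3.4906 2->0
final: 0 1.9300 -3.8475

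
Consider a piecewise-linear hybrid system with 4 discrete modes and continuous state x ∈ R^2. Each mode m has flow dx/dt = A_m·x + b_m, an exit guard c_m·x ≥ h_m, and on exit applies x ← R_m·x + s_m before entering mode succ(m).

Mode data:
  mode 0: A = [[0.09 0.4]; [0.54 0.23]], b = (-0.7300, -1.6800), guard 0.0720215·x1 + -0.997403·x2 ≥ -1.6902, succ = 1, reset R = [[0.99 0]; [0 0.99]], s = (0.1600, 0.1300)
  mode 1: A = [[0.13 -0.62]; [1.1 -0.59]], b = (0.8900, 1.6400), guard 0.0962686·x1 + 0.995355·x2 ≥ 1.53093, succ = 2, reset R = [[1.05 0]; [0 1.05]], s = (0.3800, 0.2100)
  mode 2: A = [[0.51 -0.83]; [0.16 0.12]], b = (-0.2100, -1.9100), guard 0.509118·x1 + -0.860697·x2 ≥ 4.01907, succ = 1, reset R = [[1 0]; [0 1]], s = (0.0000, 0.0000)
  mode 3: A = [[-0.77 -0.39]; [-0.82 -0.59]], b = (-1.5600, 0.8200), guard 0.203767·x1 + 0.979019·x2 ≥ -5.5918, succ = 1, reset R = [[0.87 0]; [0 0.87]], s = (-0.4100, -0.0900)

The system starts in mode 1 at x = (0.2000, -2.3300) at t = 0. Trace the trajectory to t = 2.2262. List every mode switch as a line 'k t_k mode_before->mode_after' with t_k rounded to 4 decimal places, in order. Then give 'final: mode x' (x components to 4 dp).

1 1.1653 1->2
final: 2 2.3430 0.1013

Mode 1: guard c·x = 1.5309 hit at Δt = 1.1653 (t = 1.1653), x⁻ = (1.7225, 1.3715) → reset → x⁺ = (2.1887, 1.6500), jump to mode 2
Mode 2: flow for 1.0609 to horizon, guard not reached → x = (2.3430, 0.1013)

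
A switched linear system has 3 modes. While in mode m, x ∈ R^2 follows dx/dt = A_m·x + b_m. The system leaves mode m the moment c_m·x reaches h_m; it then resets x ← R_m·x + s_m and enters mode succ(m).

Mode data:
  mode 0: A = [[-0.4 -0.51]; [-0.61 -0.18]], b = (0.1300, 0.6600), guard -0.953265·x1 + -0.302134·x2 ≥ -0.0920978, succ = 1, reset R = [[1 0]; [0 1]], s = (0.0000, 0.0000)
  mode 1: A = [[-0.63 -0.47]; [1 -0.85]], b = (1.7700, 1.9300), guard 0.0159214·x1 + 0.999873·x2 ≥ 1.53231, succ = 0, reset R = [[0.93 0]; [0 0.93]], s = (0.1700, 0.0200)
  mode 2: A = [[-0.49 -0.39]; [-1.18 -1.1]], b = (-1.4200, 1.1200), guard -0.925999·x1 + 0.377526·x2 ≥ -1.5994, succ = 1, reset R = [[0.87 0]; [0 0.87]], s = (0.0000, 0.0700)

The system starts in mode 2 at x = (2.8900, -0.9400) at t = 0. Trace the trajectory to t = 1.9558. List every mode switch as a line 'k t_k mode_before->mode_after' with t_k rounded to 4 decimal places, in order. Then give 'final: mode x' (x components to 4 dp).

1 0.7891 2->1
2 1.5544 1->0
final: 0 1.2336 1.2358

Mode 2: guard c·x = -1.5994 hit at Δt = 0.7891 (t = 0.7891), x⁻ = (1.3149, -1.0113) → reset → x⁺ = (1.1440, -0.8098), jump to mode 1
Mode 1: guard c·x = 1.5323 hit at Δt = 0.7653 (t = 1.5544), x⁻ = (1.6280, 1.5066) → reset → x⁺ = (1.6840, 1.4211), jump to mode 0
Mode 0: flow for 0.4014 to horizon, guard not reached → x = (1.2336, 1.2358)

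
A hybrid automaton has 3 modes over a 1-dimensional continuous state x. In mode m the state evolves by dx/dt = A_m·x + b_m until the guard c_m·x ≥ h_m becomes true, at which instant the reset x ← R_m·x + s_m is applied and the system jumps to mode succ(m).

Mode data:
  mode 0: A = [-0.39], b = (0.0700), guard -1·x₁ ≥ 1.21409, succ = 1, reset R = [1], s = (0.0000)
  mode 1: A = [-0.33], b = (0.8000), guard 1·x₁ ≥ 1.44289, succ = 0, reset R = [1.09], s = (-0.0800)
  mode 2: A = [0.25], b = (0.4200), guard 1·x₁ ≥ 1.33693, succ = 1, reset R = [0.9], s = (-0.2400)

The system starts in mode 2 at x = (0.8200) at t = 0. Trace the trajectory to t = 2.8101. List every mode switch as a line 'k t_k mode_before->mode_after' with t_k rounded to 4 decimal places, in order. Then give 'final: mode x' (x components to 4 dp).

Mode 2: guard c·x = 1.3369 hit at Δt = 0.7518 (t = 0.7518), x⁻ = (1.3369) → reset → x⁺ = (0.9632), jump to mode 1
Mode 1: guard c·x = 1.4429 hit at Δt = 1.2059 (t = 1.9577), x⁻ = (1.4429) → reset → x⁺ = (1.4928), jump to mode 0
Mode 0: flow for 0.8524 to horizon, guard not reached → x = (1.1213)

1 0.7518 2->1
2 1.9577 1->0
final: 0 1.1213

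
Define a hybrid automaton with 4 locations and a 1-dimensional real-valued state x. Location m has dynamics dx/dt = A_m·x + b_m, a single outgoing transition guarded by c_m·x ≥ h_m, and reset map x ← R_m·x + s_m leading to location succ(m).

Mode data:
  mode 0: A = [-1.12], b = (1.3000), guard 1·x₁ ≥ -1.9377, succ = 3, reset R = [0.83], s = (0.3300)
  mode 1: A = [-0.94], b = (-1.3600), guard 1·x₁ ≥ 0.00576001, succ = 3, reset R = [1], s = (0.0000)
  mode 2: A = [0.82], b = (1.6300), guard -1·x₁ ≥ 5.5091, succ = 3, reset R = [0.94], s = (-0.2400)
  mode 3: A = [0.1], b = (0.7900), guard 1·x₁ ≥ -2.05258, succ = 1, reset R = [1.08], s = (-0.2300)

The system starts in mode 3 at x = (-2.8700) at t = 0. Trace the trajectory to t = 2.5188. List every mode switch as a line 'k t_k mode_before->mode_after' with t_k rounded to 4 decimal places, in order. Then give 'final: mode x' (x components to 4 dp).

Mode 3: guard c·x = -2.0526 hit at Δt = 1.5058 (t = 1.5058), x⁻ = (-2.0526) → reset → x⁺ = (-2.4468), jump to mode 1
Mode 1: flow for 1.0130 to horizon, guard not reached → x = (-1.8327)

1 1.5058 3->1
final: 1 -1.8327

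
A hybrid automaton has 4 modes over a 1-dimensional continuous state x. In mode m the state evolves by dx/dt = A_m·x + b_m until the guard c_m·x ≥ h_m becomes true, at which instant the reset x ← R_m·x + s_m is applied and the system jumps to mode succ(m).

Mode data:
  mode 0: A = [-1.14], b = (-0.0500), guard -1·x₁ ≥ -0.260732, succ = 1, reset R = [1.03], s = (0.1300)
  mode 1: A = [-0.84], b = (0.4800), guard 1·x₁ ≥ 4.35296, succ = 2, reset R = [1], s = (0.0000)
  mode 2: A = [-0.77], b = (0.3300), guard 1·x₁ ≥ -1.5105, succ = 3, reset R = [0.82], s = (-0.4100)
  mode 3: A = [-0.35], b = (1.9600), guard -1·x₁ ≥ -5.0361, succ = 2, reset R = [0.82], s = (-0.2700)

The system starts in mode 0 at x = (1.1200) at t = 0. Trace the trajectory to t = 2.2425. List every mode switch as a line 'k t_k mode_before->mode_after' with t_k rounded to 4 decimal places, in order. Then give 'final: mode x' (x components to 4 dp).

1 1.1759 0->1
final: 1 0.5009

Mode 0: guard c·x = -0.2607 hit at Δt = 1.1759 (t = 1.1759), x⁻ = (0.2607) → reset → x⁺ = (0.3986), jump to mode 1
Mode 1: flow for 1.0666 to horizon, guard not reached → x = (0.5009)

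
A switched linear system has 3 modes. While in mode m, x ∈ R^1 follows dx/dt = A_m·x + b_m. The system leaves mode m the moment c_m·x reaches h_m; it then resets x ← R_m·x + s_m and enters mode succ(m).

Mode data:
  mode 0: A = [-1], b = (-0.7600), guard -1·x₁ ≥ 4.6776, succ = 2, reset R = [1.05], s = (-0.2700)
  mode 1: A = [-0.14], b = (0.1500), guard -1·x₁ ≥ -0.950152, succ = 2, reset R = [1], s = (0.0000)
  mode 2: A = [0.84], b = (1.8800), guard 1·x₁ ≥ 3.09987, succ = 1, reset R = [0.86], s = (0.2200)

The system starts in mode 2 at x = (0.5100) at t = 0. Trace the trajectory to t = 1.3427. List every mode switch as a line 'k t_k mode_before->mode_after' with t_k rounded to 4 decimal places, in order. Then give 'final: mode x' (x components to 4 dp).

Mode 2: guard c·x = 3.0999 hit at Δt = 0.7904 (t = 0.7904), x⁻ = (3.0999) → reset → x⁺ = (2.8859), jump to mode 1
Mode 1: flow for 0.5523 to horizon, guard not reached → x = (2.7509)

1 0.7904 2->1
final: 1 2.7509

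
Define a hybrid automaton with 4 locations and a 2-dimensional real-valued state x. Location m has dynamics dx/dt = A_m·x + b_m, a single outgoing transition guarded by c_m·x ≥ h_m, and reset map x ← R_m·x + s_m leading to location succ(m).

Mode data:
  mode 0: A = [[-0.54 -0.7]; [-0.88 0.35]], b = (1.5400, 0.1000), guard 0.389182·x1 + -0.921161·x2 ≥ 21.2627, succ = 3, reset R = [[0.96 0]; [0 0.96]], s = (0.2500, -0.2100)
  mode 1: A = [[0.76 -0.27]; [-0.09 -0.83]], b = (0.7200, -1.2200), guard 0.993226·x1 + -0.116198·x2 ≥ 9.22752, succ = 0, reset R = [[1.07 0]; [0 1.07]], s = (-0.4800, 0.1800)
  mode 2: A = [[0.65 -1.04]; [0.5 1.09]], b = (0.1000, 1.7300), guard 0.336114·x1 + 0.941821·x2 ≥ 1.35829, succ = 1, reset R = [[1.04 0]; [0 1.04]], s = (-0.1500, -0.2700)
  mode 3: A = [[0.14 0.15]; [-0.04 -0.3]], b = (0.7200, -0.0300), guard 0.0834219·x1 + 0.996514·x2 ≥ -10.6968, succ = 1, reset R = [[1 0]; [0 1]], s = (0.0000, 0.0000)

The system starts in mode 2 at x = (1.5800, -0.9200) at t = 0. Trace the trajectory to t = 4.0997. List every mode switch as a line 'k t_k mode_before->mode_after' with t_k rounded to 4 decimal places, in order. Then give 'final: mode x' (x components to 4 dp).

Mode 2: guard c·x = 1.3583 hit at Δt = 0.5779 (t = 0.5779), x⁻ = (2.6268, 0.5048) → reset → x⁺ = (2.5819, 0.2549), jump to mode 1
Mode 1: guard c·x = 9.2275 hit at Δt = 1.3407 (t = 1.9186), x⁻ = (9.1349, -1.3298) → reset → x⁺ = (9.2943, -1.2428), jump to mode 0
Mode 0: guard c·x = 21.2627 hit at Δt = 1.4453 (t = 3.3639), x⁻ = (12.5118, -17.7964) → reset → x⁺ = (12.2613, -17.2945), jump to mode 3
Mode 3: flow for 0.7358 to horizon, guard not reached → x = (12.3218, -14.2126)

1 0.5779 2->1
2 1.9186 1->0
3 3.3639 0->3
final: 3 12.3218 -14.2126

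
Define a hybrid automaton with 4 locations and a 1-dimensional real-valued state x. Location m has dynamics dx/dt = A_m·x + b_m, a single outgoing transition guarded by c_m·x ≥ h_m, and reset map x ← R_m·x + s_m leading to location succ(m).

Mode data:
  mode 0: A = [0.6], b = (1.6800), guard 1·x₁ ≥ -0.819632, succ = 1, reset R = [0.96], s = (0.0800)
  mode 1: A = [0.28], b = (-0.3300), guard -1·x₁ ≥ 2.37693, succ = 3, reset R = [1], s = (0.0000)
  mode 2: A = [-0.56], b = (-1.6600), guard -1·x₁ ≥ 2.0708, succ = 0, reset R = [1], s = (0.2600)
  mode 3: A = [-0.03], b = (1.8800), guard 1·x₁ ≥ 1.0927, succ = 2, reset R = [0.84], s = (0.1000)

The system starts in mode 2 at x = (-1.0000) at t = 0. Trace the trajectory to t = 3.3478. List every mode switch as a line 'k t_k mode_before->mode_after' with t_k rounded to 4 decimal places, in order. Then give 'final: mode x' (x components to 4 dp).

Mode 2: guard c·x = 2.0708 hit at Δt = 1.4067 (t = 1.4067), x⁻ = (-2.0708) → reset → x⁺ = (-1.8108), jump to mode 0
Mode 0: guard c·x = -0.8196 hit at Δt = 1.1569 (t = 2.5636), x⁻ = (-0.8196) → reset → x⁺ = (-0.7068), jump to mode 1
Mode 1: flow for 0.7842 to horizon, guard not reached → x = (-1.1698)

1 1.4067 2->0
2 2.5636 0->1
final: 1 -1.1698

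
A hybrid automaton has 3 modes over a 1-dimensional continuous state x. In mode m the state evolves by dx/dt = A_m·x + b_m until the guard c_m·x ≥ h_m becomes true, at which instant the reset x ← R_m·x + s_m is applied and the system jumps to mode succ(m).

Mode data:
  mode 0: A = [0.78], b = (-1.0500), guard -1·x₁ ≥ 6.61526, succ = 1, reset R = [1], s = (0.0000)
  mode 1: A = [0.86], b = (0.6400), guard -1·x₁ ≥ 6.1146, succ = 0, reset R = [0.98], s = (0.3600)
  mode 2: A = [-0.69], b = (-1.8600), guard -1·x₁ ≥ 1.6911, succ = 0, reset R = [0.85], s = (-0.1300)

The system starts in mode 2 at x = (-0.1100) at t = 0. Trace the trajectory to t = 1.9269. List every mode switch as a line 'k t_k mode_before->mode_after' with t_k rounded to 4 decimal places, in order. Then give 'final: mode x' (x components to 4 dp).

1 1.3702 2->0
final: 0 -3.1518

Mode 2: guard c·x = 1.6911 hit at Δt = 1.3702 (t = 1.3702), x⁻ = (-1.6911) → reset → x⁺ = (-1.5674), jump to mode 0
Mode 0: flow for 0.5567 to horizon, guard not reached → x = (-3.1518)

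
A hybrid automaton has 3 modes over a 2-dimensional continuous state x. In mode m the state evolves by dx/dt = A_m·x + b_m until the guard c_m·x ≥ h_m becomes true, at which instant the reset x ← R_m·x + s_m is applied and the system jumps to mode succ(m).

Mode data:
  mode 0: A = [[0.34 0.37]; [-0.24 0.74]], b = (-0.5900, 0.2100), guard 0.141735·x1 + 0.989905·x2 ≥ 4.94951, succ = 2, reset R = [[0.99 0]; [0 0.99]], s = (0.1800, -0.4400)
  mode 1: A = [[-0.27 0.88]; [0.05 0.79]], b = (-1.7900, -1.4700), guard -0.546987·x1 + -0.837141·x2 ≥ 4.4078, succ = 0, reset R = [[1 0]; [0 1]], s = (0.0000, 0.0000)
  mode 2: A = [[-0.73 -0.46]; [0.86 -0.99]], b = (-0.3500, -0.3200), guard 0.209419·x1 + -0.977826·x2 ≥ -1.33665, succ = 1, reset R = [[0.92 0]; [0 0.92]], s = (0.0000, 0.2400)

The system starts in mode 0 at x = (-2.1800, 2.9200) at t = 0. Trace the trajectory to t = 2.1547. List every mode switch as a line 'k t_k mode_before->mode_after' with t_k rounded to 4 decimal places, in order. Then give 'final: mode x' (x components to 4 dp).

Mode 0: guard c·x = 4.9495 hit at Δt = 0.6418 (t = 0.6418), x⁻ = (-2.0804, 5.2979) → reset → x⁺ = (-1.8796, 4.8049), jump to mode 2
Mode 2: guard c·x = -1.3366 hit at Δt = 0.8269 (t = 1.4687), x⁻ = (-1.9386, 0.9518) → reset → x⁺ = (-1.7836, 1.1156), jump to mode 1
Mode 1: flow for 0.6860 to horizon, guard not reached → x = (-2.1492, 0.4920)

1 0.6418 0->2
2 1.4687 2->1
final: 1 -2.1492 0.4920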